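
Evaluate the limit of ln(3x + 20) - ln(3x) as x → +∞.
This is an ∞ − ∞ indeterminate form.
Combine the logarithms: ln(3x+20) − ln(3x) = ln((3x+20)/(3x)) = ln(1 + 20/(3x)) → ln(1) = 0.
Limit = 0.

Final answer: 0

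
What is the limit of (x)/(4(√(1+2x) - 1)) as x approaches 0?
Both numerator and denominator → 0 as x → 0; this is a 0/0 indeterminate form.
Expand each to leading order near x = 0: numerator ~ x, denominator ~ 4·x.
The limit of the ratio is 1/4.

Final answer: 1/4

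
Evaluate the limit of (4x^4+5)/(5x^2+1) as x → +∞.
This is an ∞/∞ indeterminate form as x → +∞.
Divide numerator and denominator by x^4 and let the lower-order terms vanish; the numerator's degree 4 exceeds the denominator's degree 2, so the quotient diverges.
Limit = ∞.

Final answer: ∞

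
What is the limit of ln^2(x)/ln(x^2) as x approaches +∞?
This is an ∞/∞ indeterminate form as x → +∞.
Write ln(x^2) = 2·ln(x), reducing the quotient to ln(x)/2 → ∞.
Limit = ∞.

Final answer: ∞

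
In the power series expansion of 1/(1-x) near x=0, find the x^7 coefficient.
Expand to order 7: 1/(1-x) = x^7 + x^6 + x^5 + x^4 + x^3 + x^2 + x + 1 + O(x^8).
The coefficient of x^7 is 1.

Final answer: 1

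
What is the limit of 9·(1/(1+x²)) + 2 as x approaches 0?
Direct substitution at x = 0 gives 11.

Final answer: 11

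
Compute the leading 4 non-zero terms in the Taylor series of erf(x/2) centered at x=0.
-x^7/(2688·√(π)) + x^5/(160·√(π)) - x^3/(12·√(π)) + x/√(π)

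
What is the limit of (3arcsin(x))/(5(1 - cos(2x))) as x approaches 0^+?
Both numerator and denominator → 0 as x → 0^+; this is a 0/0 indeterminate form.
Expand each to leading order near x = 0: numerator ~ 3·x, denominator ~ 10·x^2.
The limit of the ratio is ∞.

Final answer: ∞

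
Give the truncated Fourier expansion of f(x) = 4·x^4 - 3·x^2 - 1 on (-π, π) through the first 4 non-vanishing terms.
(204 - 32·π^2)·cos(x) + (-15 + 8·π^2)·cos(2·x) + (100/27 - 32·π^2/9)·cos(3·x) - π^2 - 1 + 4·π^4/5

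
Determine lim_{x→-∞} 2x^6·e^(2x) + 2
The product is a 0·∞ indeterminate form at x → -∞.
Rewrite the product as 2x^6 / e^(-2x) (an ∞/∞ form) and apply L'Hôpital, or use the standard hierarchy e^(2|x|) ≫ |x^6| as x → -∞.
The indeterminate product → 0, so the limit = 2.

Final answer: 2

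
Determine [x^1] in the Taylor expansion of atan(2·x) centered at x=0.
Expand to order 1: atan(2·x) = 2·x + O(x^2).
The coefficient of x^1 is 2.

Final answer: 2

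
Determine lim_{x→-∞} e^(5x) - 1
Evaluate the dominant behaviour as x → -∞; each term tends to a finite value or vanishes.
Limit = -1.

Final answer: -1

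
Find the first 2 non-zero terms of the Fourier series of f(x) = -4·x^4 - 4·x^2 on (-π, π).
(-176 + 32·π^2)·cos(x) - 4·π^4/5 - 4·π^2/3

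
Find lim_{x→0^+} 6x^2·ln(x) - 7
The product is a 0·∞ indeterminate form at x → 0⁺.
Rewrite the product as 6·ln(x) / x^(-2) and apply L'Hôpital, or use the standard hierarchy x^(-2) ≫ |ln x| as x → 0⁺.
The indeterminate product → 0, so the limit = -7.

Final answer: -7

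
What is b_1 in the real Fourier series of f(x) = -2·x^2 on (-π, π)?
b_1 = (1/π) ∫_{-π}^{π} f(x)·sin(1x) dx.
Evaluate the integral (use parity and integration by parts as needed): b_1 = 0.

Final answer: 0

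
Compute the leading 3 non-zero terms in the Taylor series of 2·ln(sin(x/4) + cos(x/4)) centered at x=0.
x^3/48 - x^2/8 + x/2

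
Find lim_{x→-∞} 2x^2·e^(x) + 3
The product is a 0·∞ indeterminate form at x → -∞.
Rewrite the product as 2x^2 / e^(-x) (an ∞/∞ form) and apply L'Hôpital, or use the standard hierarchy e^(|x|) ≫ |x^2| as x → -∞.
The indeterminate product → 0, so the limit = 3.

Final answer: 3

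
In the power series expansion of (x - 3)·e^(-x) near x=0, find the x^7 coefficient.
Expand to order 7: (x - 3)·e^(-x) = x^7/504 - x^6/80 + x^5/15 - 7·x^4/24 + x^3 - 5·x^2/2 + 4·x - 3 + O(x^8).
The coefficient of x^7 is 1/504.

Final answer: 1/504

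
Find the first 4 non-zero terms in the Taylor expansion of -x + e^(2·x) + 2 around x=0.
4·x^3/3 + 2·x^2 + x + 3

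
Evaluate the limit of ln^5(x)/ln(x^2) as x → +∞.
This is an ∞/∞ indeterminate form as x → +∞.
Write ln(x^2) = 2·ln(x), reducing the quotient to ln^4(x)/2 → ∞.
Limit = ∞.

Final answer: ∞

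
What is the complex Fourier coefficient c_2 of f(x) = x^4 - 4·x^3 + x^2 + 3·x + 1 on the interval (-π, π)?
Compute the real Fourier coefficients first: a_2 = -2 + 2·π^2, b_2 = -9 + 4·π^2.
Then c_2 = (a_2 − i·b_2)/2 = -1 + π^2 - 2·i·π^2 + 9·i/2.

Final answer: -1 + π^2 - 2·i·π^2 + 9·i/2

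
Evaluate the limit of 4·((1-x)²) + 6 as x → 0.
Direct substitution at x = 0 gives 10.

Final answer: 10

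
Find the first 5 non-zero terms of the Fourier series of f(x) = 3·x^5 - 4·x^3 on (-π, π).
(-128·π^2 + 6·π^4 + 768)·sin(x) + (-3·π^4 - 57/2 + 19·π^2)·sin(2·x) + (-64·π^2/9 + 128/27 + 2·π^4)·sin(3·x) + (-3·π^4/2 - 93/64 + 31·π^2/8)·sin(4·x) + (-64·π^2/25 + 384/625 + 6·π^4/5)·sin(5·x)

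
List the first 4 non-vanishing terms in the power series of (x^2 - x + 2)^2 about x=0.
-2·x^3 + 5·x^2 - 4·x + 4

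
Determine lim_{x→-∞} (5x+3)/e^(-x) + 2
The quotient is an ∞/∞ indeterminate form as x → -∞.
Compare growth rates of the dominant terms (exponentials ≫ polynomials ≫ logarithms), or apply L'Hôpital's rule; the quotient → 0.
Adding the constant: 0 + 2 = 2. Limit = 2.

Final answer: 2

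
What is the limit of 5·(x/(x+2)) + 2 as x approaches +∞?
Evaluate the dominant behaviour as x → +∞; each term tends to a finite value or vanishes.
Limit = 7.

Final answer: 7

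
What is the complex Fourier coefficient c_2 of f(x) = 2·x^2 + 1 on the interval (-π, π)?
Compute the real Fourier coefficients first: a_2 = 2, b_2 = 0.
Then c_2 = (a_2 − i·b_2)/2 = 1.

Final answer: 1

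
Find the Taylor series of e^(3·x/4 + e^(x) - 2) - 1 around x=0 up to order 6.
2526593·x^6·e^(-1)/2949120 + 150151·x^5·e^(-1)/122880 + 3307·x^4·e^(-1)/2048 + 743·x^3·e^(-1)/384 + 65·x^2·e^(-1)/32 + 7·x·e^(-1)/4 - 1 + e^(-1)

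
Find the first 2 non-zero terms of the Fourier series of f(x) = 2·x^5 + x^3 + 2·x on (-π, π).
(-78·π^2 + 4·π^4 + 472)·sin(x) + (-2·π^4 - 31/2 + 9·π^2)·sin(2·x)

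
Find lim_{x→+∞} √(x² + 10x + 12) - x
This is an ∞ − ∞ indeterminate form.
Multiply and divide by the conjugate √(x²+10x + 12) + x; the x² terms cancel, leaving (10x + 12)/(√(x²+10x + 12)+x) → 10/2 = 5.
Limit = 5.

Final answer: 5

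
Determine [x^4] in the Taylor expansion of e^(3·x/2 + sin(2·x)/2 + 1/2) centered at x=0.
Expand to order 4: e^(3·x/2 + sin(2·x)/2 + 1/2) = -5·x^4·e^(1/2)/128 + 31·x^3·e^(1/2)/16 + 25·x^2·e^(1/2)/8 + 5·x·e^(1/2)/2 + e^(1/2) + O(x^5).
The coefficient of x^4 is -5·e^(1/2)/128.

Final answer: -5·e^(1/2)/128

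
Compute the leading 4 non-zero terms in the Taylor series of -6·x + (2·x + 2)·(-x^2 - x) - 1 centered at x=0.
-2·x^3 - 4·x^2 - 8·x - 1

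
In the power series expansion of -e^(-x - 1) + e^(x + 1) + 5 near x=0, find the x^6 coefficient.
Expand to order 6: -e^(-x - 1) + e^(x + 1) + 5 = x^6·(-e^(-1)/720 + e/720) + x^5·(e^(-1)/120 + e/120) + x^4·(-e^(-1)/24 + e/24) + x^3·(e^(-1)/6 + e/6) + x^2·(-e^(-1)/2 + e/2) + x·(e^(-1) + e) - e^(-1) + e + 5 + O(x^7).
The coefficient of x^6 is -e^(-1)/720 + e/720.

Final answer: -e^(-1)/720 + e/720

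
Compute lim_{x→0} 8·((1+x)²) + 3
Direct substitution at x = 0 gives 11.

Final answer: 11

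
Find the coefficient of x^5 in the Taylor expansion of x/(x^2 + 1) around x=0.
Expand to order 5: x/(x^2 + 1) = x^5 - x^3 + x + O(x^6).
The coefficient of x^5 is 1.

Final answer: 1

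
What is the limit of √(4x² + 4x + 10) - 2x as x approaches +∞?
As x → +∞: multiply by the conjugate to get (4x+10)/(√(4x²+4x+10)+2x); the denominator ~ 4x, so the limit is 4/4 = 1.
Limit = 1.

Final answer: 1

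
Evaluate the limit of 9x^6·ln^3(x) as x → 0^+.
This is a 0·∞ indeterminate form at x → 0⁺.
Rewrite the product as 9·ln^3(x) / x^(-6) and apply L'Hôpital, or use the standard hierarchy x^(-6) ≫ |ln x|^3 as x → 0⁺.
The indeterminate product → 0, so the limit = 0.

Final answer: 0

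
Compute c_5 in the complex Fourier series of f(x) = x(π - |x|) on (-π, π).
Compute the real Fourier coefficients first: a_5 = 0, b_5 = 8/(125·π).
Then c_5 = (a_5 − i·b_5)/2 = -4·i/(125·π).

Final answer: -4·i/(125·π)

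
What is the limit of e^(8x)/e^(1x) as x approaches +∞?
This is an ∞/∞ indeterminate form as x → +∞.
Rewrite e^(8x)/e^(1x) = e^((8−1)x) = e^(7x); the exponent coefficient is 7 > 0 so e^(7x) → ∞.
Limit = ∞.

Final answer: ∞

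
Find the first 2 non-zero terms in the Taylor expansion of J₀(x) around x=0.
1 - x^2/4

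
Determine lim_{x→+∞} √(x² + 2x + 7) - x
This is an ∞ − ∞ indeterminate form.
Multiply and divide by the conjugate √(x²+2x + 7) + x; the x² terms cancel, leaving (2x + 7)/(√(x²+2x + 7)+x) → 2/2 = 1.
Limit = 1.

Final answer: 1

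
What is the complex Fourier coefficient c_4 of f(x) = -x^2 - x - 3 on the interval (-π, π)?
Compute the real Fourier coefficients first: a_4 = -1/4, b_4 = 1/2.
Then c_4 = (a_4 − i·b_4)/2 = -1/8 - i/4.

Final answer: -1/8 - i/4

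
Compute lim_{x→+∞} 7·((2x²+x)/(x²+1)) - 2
Evaluate the dominant behaviour as x → +∞; each term tends to a finite value or vanishes.
Limit = 12.

Final answer: 12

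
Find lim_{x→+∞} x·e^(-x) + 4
Evaluate the dominant behaviour as x → +∞; each term tends to a finite value or vanishes.
Limit = 4.

Final answer: 4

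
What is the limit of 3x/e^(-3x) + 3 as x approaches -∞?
The quotient is an ∞/∞ indeterminate form as x → -∞.
Compare growth rates of the dominant terms (exponentials ≫ polynomials ≫ logarithms), or apply L'Hôpital's rule; the quotient → 0.
Adding the constant: 0 + 3 = 3. Limit = 3.

Final answer: 3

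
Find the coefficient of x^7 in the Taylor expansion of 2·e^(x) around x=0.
Expand to order 7: 2·e^(x) = x^7/2520 + x^6/360 + x^5/60 + x^4/12 + x^3/3 + x^2 + 2·x + 2 + O(x^8).
The coefficient of x^7 is 1/2520.

Final answer: 1/2520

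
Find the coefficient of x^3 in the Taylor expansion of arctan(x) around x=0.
Expand to order 3: arctan(x) = -x^3/3 + x + O(x^4).
The coefficient of x^3 is -1/3.

Final answer: -1/3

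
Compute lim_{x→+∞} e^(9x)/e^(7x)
This is an ∞/∞ indeterminate form as x → +∞.
Rewrite e^(9x)/e^(7x) = e^((9−7)x) = e^(2x); the exponent coefficient is 2 > 0 so e^(2x) → ∞.
Limit = ∞.

Final answer: ∞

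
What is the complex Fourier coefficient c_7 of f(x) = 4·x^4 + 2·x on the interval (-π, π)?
Compute the real Fourier coefficients first: a_7 = 192/2401 - 32·π^2/49, b_7 = 4/7.
Then c_7 = (a_7 − i·b_7)/2 = -16·π^2/49 + 96/2401 - 2·i/7.

Final answer: -16·π^2/49 + 96/2401 - 2·i/7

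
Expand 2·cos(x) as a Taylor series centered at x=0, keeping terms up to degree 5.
x^4/12 - x^2 + 2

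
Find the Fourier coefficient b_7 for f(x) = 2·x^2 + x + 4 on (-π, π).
b_7 = (1/π) ∫_{-π}^{π} f(x)·sin(7x) dx.
Evaluate the integral (use parity and integration by parts as needed): b_7 = 2/7.

Final answer: 2/7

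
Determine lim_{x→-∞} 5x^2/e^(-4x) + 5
The quotient is an ∞/∞ indeterminate form as x → -∞.
Compare growth rates of the dominant terms (exponentials ≫ polynomials ≫ logarithms), or apply L'Hôpital's rule; the quotient → 0.
Adding the constant: 0 + 5 = 5. Limit = 5.

Final answer: 5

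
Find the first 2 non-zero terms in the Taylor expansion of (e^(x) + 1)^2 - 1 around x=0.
4·x + 3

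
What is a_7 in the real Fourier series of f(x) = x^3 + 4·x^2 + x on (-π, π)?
a_7 = (1/π) ∫_{-π}^{π} f(x)·cos(7x) dx.
Evaluate the integral (use parity and integration by parts as needed): a_7 = -16/49.

Final answer: -16/49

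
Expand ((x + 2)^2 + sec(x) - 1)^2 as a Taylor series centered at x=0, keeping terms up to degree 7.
61·x^7/90 + 469·x^6/360 + 5·x^5/3 + 47·x^4/12 + 12·x^3 + 28·x^2 + 32·x + 16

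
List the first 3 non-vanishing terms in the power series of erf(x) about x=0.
x^5/(5·√(π)) - 2·x^3/(3·√(π)) + 2·x/√(π)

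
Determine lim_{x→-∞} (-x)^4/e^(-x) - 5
The quotient is an ∞/∞ indeterminate form as x → -∞.
Compare growth rates of the dominant terms (exponentials ≫ polynomials ≫ logarithms), or apply L'Hôpital's rule; the quotient → 0.
Adding the constant: 0 - 5 = -5. Limit = -5.

Final answer: -5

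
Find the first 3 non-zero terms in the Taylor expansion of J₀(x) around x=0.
x^4/64 - x^2/4 + 1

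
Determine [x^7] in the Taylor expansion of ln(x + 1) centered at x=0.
Expand to order 7: ln(x + 1) = x^7/7 - x^6/6 + x^5/5 - x^4/4 + x^3/3 - x^2/2 + x + O(x^8).
The coefficient of x^7 is 1/7.

Final answer: 1/7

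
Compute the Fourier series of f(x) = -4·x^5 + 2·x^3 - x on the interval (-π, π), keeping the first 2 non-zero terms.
(-986 - 8·π^4 + 164·π^2)·sin(x) + (-22·π^2 + 34 + 4·π^4)·sin(2·x)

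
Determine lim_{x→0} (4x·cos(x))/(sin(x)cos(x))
Both numerator and denominator → 0 as x → 0; this is a 0/0 indeterminate form.
Expand each to leading order near x = 0: numerator ~ 4·x, denominator ~ x.
The limit of the ratio is 4.

Final answer: 4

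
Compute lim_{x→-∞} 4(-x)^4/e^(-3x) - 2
The quotient is an ∞/∞ indeterminate form as x → -∞.
Compare growth rates of the dominant terms (exponentials ≫ polynomials ≫ logarithms), or apply L'Hôpital's rule; the quotient → 0.
Adding the constant: 0 - 2 = -2. Limit = -2.

Final answer: -2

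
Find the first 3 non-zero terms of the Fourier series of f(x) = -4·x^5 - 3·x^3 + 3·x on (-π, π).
(-918 - 8·π^4 + 154·π^2)·sin(x) + (-17·π^2 + 45/2 + 4·π^4)·sin(2·x) + (-8·π^4/3 - 50/81 + 106·π^2/27)·sin(3·x)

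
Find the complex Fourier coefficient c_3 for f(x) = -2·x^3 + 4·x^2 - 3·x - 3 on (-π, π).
Compute the real Fourier coefficients first: a_3 = -16/9, b_3 = -4·π^2/3 - 10/9.
Then c_3 = (a_3 − i·b_3)/2 = -8/9 + 5·i/9 + 2·i·π^2/3.

Final answer: -8/9 + 5·i/9 + 2·i·π^2/3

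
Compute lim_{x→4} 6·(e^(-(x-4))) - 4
Direct substitution at x = 4 gives 2.

Final answer: 2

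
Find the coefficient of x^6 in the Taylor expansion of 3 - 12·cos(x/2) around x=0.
Expand to order 6: 3 - 12·cos(x/2) = x^6/3840 - x^4/32 + 3·x^2/2 - 9 + O(x^7).
The coefficient of x^6 is 1/3840.

Final answer: 1/3840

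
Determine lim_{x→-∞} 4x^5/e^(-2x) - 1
The quotient is an ∞/∞ indeterminate form as x → -∞.
Compare growth rates of the dominant terms (exponentials ≫ polynomials ≫ logarithms), or apply L'Hôpital's rule; the quotient → 0.
Adding the constant: 0 - 1 = -1. Limit = -1.

Final answer: -1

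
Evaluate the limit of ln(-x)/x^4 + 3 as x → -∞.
The quotient is an ∞/∞ indeterminate form as x → -∞.
Compare growth rates of the dominant terms (exponentials ≫ polynomials ≫ logarithms), or apply L'Hôpital's rule; the quotient → 0.
Adding the constant: 0 + 3 = 3. Limit = 3.

Final answer: 3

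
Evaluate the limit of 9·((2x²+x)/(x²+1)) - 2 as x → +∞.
Evaluate the dominant behaviour as x → +∞; each term tends to a finite value or vanishes.
Limit = 16.

Final answer: 16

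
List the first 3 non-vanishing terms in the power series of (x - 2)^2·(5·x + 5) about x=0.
5·x^3 - 15·x^2 + 20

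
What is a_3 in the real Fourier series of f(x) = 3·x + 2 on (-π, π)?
a_3 = (1/π) ∫_{-π}^{π} f(x)·cos(3x) dx.
Evaluate the integral (use parity and integration by parts as needed): a_3 = 0.

Final answer: 0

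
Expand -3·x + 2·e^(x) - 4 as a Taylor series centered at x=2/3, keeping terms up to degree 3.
-6 + 2·e^(2/3) + (-3 + 2·e^(2/3))·(x - 2/3) + e^(2/3)·(x - 2/3)^2 + e^(2/3)·(x - 2/3)^3/3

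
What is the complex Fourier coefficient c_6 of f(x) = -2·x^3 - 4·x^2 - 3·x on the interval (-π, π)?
Compute the real Fourier coefficients first: a_6 = -4/9, b_6 = 8/9 + 2·π^2/3.
Then c_6 = (a_6 − i·b_6)/2 = -2/9 - i·π^2/3 - 4·i/9.

Final answer: -2/9 - i·π^2/3 - 4·i/9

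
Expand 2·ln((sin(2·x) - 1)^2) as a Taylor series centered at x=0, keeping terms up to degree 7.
-1952·x^7/315 - 256·x^6/45 - 16·x^5/3 - 16·x^4/3 - 16·x^3/3 - 8·x^2 - 8·x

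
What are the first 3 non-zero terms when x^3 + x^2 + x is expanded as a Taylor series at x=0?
x^3 + x^2 + x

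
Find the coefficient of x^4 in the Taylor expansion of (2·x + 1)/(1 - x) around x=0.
Expand to order 4: (2·x + 1)/(1 - x) = 3·x^4 + 3·x^3 + 3·x^2 + 3·x + 1 + O(x^5).
The coefficient of x^4 is 3.

Final answer: 3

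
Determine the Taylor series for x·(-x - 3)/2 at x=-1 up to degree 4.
1 - (x + 1)/2 - (x + 1)^2/2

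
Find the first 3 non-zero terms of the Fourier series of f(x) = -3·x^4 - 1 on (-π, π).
(-144 + 24·π^2)·cos(x) + (9 - 6·π^2)·cos(2·x) - 3·π^4/5 - 1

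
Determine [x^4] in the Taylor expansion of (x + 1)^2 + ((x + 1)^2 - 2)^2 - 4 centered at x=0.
Expand to order 4: (x + 1)^2 + ((x + 1)^2 - 2)^2 - 4 = x^4 + 4·x^3 + 3·x^2 - 2·x - 2 + O(x^5).
The coefficient of x^4 is 1.

Final answer: 1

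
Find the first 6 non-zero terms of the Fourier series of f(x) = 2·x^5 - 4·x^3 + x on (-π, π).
(-88·π^2 + 4·π^4 + 530)·sin(x) + (-2·π^4 - 22 + 14·π^2)·sin(2·x) + (-152·π^2/27 + 358/81 + 4·π^4/3)·sin(3·x) + (-π^4 - 55/32 + 13·π^2/4)·sin(4·x) + (-56·π^2/25 + 586/625 + 4·π^4/5)·sin(5·x) + (-2·π^4/3 - 50/81 + 46·π^2/27)·sin(6·x)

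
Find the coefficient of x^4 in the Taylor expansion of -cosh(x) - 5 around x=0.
Expand to order 4: -cosh(x) - 5 = -x^4/24 - x^2/2 - 6 + O(x^5).
The coefficient of x^4 is -1/24.

Final answer: -1/24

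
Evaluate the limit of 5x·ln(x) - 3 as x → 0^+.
The product is a 0·∞ indeterminate form at x → 0⁺.
Rewrite the product as 5·ln(x) / x^(-1) and apply L'Hôpital, or use the standard hierarchy x^(-1) ≫ |ln x| as x → 0⁺.
The indeterminate product → 0, so the limit = -3.

Final answer: -3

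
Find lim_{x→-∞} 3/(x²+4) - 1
Evaluate the dominant behaviour as x → -∞; each term tends to a finite value or vanishes.
Limit = -1.

Final answer: -1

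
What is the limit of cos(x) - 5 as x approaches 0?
Direct substitution at x = 0 gives -4.

Final answer: -4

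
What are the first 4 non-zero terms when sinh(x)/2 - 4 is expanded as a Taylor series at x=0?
x^5/240 + x^3/12 + x/2 - 4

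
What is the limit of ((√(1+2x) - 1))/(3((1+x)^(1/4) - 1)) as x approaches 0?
Both numerator and denominator → 0 as x → 0; this is a 0/0 indeterminate form.
Expand each to leading order near x = 0: numerator ~ x, denominator ~ 3·x/4.
The limit of the ratio is 4/3.

Final answer: 4/3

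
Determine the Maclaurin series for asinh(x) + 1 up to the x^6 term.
3·x^5/40 - x^3/6 + x + 1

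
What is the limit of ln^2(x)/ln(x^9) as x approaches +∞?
This is an ∞/∞ indeterminate form as x → +∞.
Write ln(x^9) = 9·ln(x), reducing the quotient to ln(x)/9 → ∞.
Limit = ∞.

Final answer: ∞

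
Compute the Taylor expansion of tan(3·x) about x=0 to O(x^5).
9·x^3 + 3·x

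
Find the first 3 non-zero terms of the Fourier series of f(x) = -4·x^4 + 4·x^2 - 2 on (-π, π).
(-208 + 32·π^2)·cos(x) + (16 - 8·π^2)·cos(2·x) - 4·π^4/5 - 2 + 4·π^2/3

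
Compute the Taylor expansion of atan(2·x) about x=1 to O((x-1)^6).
atan(2) + 2·(x - 1)/5 - 8·(x - 1)^2/25 + 88·(x - 1)^3/375 - 96·(x - 1)^4/625 + 1312·(x - 1)^5/15625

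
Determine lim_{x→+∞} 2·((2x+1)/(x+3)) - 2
Evaluate the dominant behaviour as x → +∞; each term tends to a finite value or vanishes.
Limit = 2.

Final answer: 2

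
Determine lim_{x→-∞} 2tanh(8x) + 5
Evaluate the dominant behaviour as x → -∞; each term tends to a finite value or vanishes.
Limit = 3.

Final answer: 3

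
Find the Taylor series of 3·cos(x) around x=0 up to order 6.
-x^6/240 + x^4/8 - 3·x^2/2 + 3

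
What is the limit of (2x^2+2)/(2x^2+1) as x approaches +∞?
This is an ∞/∞ indeterminate form as x → +∞.
Divide numerator and denominator by x^2 and let the lower-order terms vanish; the leading terms give 2/2 = 1.
Limit = 1.

Final answer: 1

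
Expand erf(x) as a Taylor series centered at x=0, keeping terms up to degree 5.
x^5/(5·√(π)) - 2·x^3/(3·√(π)) + 2·x/√(π)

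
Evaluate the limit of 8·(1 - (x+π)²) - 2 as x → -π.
Direct substitution at x = -π gives 6.

Final answer: 6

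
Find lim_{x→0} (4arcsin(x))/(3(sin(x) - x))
Both numerator and denominator → 0 as x → 0; this is a 0/0 indeterminate form.
Expand each to leading order near x = 0: numerator ~ 4·x, denominator ~ -x^3/2.
The limit of the ratio is -∞.

Final answer: -∞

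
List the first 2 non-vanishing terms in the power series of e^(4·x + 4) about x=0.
4·x·e^(4) + e^(4)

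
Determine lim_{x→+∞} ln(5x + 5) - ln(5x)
This is an ∞ − ∞ indeterminate form.
Combine the logarithms: ln(5x+5) − ln(5x) = ln((5x+5)/(5x)) = ln(1 + 5/(5x)) → ln(1) = 0.
Limit = 0.

Final answer: 0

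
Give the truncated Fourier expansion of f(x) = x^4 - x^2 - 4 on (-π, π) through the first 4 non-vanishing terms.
(52 - 8·π^2)·cos(x) + (-4 + 2·π^2)·cos(2·x) + (28/27 - 8·π^2/9)·cos(3·x) - 4 - π^2/3 + π^4/5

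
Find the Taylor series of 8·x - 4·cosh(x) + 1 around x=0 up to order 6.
-x^6/180 - x^4/6 - 2·x^2 + 8·x - 3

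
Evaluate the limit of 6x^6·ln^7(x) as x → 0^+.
This is a 0·∞ indeterminate form at x → 0⁺.
Rewrite the product as 6·ln^7(x) / x^(-6) and apply L'Hôpital, or use the standard hierarchy x^(-6) ≫ |ln x|^7 as x → 0⁺.
The indeterminate product → 0, so the limit = 0.

Final answer: 0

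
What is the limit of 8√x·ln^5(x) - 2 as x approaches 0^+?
The product is a 0·∞ indeterminate form at x → 0⁺.
Rewrite the product as 8·ln^5(x) / x^(-1/2) and apply L'Hôpital, or use the standard hierarchy x^(-1/2) ≫ |ln x|^5 as x → 0⁺.
The indeterminate product → 0, so the limit = -2.

Final answer: -2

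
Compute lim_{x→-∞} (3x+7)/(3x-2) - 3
Evaluate the dominant behaviour as x → -∞; each term tends to a finite value or vanishes.
Limit = -2.

Final answer: -2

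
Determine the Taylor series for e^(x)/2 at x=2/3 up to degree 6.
e^(2/3)/2 + e^(2/3)·(x - 2/3)/2 + e^(2/3)·(x - 2/3)^2/4 + e^(2/3)·(x - 2/3)^3/12 + e^(2/3)·(x - 2/3)^4/48 + e^(2/3)·(x - 2/3)^5/240 + e^(2/3)·(x - 2/3)^6/1440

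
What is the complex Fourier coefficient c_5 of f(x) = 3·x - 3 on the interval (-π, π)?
Compute the real Fourier coefficients first: a_5 = 0, b_5 = 6/5.
Then c_5 = (a_5 − i·b_5)/2 = -3·i/5.

Final answer: -3·i/5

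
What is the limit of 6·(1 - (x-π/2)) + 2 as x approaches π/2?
Direct substitution at x = π/2 gives 8.

Final answer: 8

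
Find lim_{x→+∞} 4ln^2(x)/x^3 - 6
The quotient is an ∞/∞ indeterminate form as x → +∞.
The polynomial denominator x^3 dominates the logarithmic numerator (any positive power of x ≫ ln^2(x) as x → ∞), so the quotient → 0.
Adding the constant: 0 - 6 = -6. Limit = -6.

Final answer: -6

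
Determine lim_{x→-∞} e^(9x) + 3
Evaluate the dominant behaviour as x → -∞; each term tends to a finite value or vanishes.
Limit = 3.

Final answer: 3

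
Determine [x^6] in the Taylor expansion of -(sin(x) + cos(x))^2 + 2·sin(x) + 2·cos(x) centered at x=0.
Expand to order 6: -(sin(x) + cos(x))^2 + 2·sin(x) + 2·cos(x) = -x^6/360 - x^5/4 + x^4/12 + x^3 - x^2 + 1 + O(x^7).
The coefficient of x^6 is -1/360.

Final answer: -1/360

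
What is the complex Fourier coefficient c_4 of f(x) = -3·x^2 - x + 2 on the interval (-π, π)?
Compute the real Fourier coefficients first: a_4 = -3/4, b_4 = 1/2.
Then c_4 = (a_4 − i·b_4)/2 = -3/8 - i/4.

Final answer: -3/8 - i/4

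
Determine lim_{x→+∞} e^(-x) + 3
Evaluate the dominant behaviour as x → +∞; each term tends to a finite value or vanishes.
Limit = 3.

Final answer: 3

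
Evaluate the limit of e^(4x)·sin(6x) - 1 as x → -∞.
Evaluate the dominant behaviour as x → -∞; each term tends to a finite value or vanishes.
Limit = -1.

Final answer: -1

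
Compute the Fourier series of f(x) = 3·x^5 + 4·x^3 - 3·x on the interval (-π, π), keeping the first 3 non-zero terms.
(-112·π^2 + 6·π^4 + 666)·sin(x) + (-3·π^4 - 27/2 + 11·π^2)·sin(2·x) + (-16·π^2/9 - 22/27 + 2·π^4)·sin(3·x)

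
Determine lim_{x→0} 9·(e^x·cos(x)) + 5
Direct substitution at x = 0 gives 14.

Final answer: 14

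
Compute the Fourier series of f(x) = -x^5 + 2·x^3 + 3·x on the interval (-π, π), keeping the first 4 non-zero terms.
(-258 - 2·π^4 + 44·π^2)·sin(x) + (-7·π^2 + 15/2 + π^4)·sin(2·x) + (-2·π^4/3 + 10/81 + 76·π^2/27)·sin(3·x) + (-13·π^2/8 - 57/64 + π^4/2)·sin(4·x)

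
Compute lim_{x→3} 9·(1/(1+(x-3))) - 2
Direct substitution at x = 3 gives 7.

Final answer: 7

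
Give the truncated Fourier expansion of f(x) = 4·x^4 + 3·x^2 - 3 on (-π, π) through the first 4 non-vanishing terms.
(180 - 32·π^2)·cos(x) + (-9 + 8·π^2)·cos(2·x) + (28/27 - 32·π^2/9)·cos(3·x) - 3 + π^2 + 4·π^4/5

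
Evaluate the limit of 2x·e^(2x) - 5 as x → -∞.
The product is a 0·∞ indeterminate form at x → -∞.
Rewrite the product as 2x / e^(-2x) (an ∞/∞ form) and apply L'Hôpital, or use the standard hierarchy e^(2|x|) ≫ |x| as x → -∞.
The indeterminate product → 0, so the limit = -5.

Final answer: -5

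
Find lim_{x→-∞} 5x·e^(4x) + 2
The product is a 0·∞ indeterminate form at x → -∞.
Rewrite the product as 5x / e^(-4x) (an ∞/∞ form) and apply L'Hôpital, or use the standard hierarchy e^(4|x|) ≫ |x| as x → -∞.
The indeterminate product → 0, so the limit = 2.

Final answer: 2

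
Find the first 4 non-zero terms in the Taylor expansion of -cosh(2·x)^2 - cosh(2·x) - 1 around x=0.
-44·x^6/15 - 6·x^4 - 6·x^2 - 3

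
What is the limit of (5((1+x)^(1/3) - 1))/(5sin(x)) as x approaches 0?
Both numerator and denominator → 0 as x → 0; this is a 0/0 indeterminate form.
Expand each to leading order near x = 0: numerator ~ 5·x/3, denominator ~ 5·x.
The limit of the ratio is 1/3.

Final answer: 1/3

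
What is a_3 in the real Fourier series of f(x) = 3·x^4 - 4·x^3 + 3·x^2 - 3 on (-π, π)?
a_3 = (1/π) ∫_{-π}^{π} f(x)·cos(3x) dx.
Evaluate the integral (use parity and integration by parts as needed): a_3 = 4/9 - 8·π^2/3.

Final answer: 4/9 - 8·π^2/3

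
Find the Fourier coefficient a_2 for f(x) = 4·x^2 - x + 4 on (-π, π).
a_2 = (1/π) ∫_{-π}^{π} f(x)·cos(2x) dx.
Evaluate the integral (use parity and integration by parts as needed): a_2 = 4.

Final answer: 4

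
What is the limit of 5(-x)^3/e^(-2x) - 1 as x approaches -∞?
The quotient is an ∞/∞ indeterminate form as x → -∞.
Compare growth rates of the dominant terms (exponentials ≫ polynomials ≫ logarithms), or apply L'Hôpital's rule; the quotient → 0.
Adding the constant: 0 - 1 = -1. Limit = -1.

Final answer: -1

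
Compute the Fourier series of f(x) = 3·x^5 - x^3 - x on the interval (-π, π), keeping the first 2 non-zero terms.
(-122·π^2 + 6·π^4 + 730)·sin(x) + (-3·π^4 - 23 + 16·π^2)·sin(2·x)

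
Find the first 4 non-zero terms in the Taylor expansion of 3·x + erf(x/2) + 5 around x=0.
x^5/(160·√(π)) - x^3/(12·√(π)) + x·(1/√(π) + 3) + 5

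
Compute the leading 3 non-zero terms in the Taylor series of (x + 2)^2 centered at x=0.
x^2 + 4·x + 4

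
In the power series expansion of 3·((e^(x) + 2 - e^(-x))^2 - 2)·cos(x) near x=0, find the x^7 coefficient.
Expand to order 7: 3·((e^(x) + 2 - e^(-x))^2 - 2)·cos(x) = 4·x^7/105 - 39·x^6/40 - 4·x^5/5 - 7·x^4/4 - 8·x^3 + 9·x^2 + 24·x + 6 + O(x^8).
The coefficient of x^7 is 4/105.

Final answer: 4/105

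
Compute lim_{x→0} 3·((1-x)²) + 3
Direct substitution at x = 0 gives 6.

Final answer: 6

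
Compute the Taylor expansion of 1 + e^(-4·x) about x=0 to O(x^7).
256·x^6/45 - 128·x^5/15 + 32·x^4/3 - 32·x^3/3 + 8·x^2 - 4·x + 2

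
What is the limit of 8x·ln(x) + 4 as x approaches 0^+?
The product is a 0·∞ indeterminate form at x → 0⁺.
Rewrite the product as 8·ln(x) / x^(-1) and apply L'Hôpital, or use the standard hierarchy x^(-1) ≫ |ln x| as x → 0⁺.
The indeterminate product → 0, so the limit = 4.

Final answer: 4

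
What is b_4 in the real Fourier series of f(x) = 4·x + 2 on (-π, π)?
b_4 = (1/π) ∫_{-π}^{π} f(x)·sin(4x) dx.
Evaluate the integral (use parity and integration by parts as needed): b_4 = -2.

Final answer: -2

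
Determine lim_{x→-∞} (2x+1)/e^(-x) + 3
The quotient is an ∞/∞ indeterminate form as x → -∞.
Compare growth rates of the dominant terms (exponentials ≫ polynomials ≫ logarithms), or apply L'Hôpital's rule; the quotient → 0.
Adding the constant: 0 + 3 = 3. Limit = 3.

Final answer: 3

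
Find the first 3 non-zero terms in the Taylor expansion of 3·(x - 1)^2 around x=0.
3·x^2 - 6·x + 3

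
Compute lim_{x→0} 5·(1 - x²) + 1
Direct substitution at x = 0 gives 6.

Final answer: 6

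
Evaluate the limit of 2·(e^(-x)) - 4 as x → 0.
Direct substitution at x = 0 gives -2.

Final answer: -2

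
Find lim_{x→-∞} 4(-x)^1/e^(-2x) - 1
The quotient is an ∞/∞ indeterminate form as x → -∞.
Compare growth rates of the dominant terms (exponentials ≫ polynomials ≫ logarithms), or apply L'Hôpital's rule; the quotient → 0.
Adding the constant: 0 - 1 = -1. Limit = -1.

Final answer: -1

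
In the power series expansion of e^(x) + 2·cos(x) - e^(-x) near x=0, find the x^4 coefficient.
Expand to order 4: e^(x) + 2·cos(x) - e^(-x) = x^4/12 + x^3/3 - x^2 + 2·x + 2 + O(x^5).
The coefficient of x^4 is 1/12.

Final answer: 1/12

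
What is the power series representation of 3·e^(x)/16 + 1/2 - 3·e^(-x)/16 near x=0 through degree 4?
x^3/16 + 3·x/8 + 1/2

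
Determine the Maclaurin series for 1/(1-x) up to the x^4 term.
x^4 + x^3 + x^2 + x + 1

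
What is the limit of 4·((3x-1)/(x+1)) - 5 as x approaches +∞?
Evaluate the dominant behaviour as x → +∞; each term tends to a finite value or vanishes.
Limit = 7.

Final answer: 7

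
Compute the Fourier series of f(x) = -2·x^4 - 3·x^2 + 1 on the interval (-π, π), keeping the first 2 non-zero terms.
(-84 + 16·π^2)·cos(x) - 2·π^4/5 - π^2 + 1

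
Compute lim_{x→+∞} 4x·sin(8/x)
As x → +∞: let u = 8/x → 0⁺; then 4·x·sin(8/x) = 4·8·sin(u)/u → 4·8·1 = 32.
Limit = 32.

Final answer: 32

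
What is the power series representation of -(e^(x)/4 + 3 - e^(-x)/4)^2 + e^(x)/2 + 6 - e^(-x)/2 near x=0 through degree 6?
-x^6/90 - x^5/60 - x^4/12 - x^3/3 - x^2/4 - 2·x - 3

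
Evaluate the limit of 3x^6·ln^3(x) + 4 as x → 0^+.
The product is a 0·∞ indeterminate form at x → 0⁺.
Rewrite the product as 3·ln^3(x) / x^(-6) and apply L'Hôpital, or use the standard hierarchy x^(-6) ≫ |ln x|^3 as x → 0⁺.
The indeterminate product → 0, so the limit = 4.

Final answer: 4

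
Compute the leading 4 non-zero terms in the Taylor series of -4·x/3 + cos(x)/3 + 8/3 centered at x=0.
x^4/72 - x^2/6 - 4·x/3 + 3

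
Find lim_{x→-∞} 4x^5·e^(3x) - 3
The product is a 0·∞ indeterminate form at x → -∞.
Rewrite the product as 4x^5 / e^(-3x) (an ∞/∞ form) and apply L'Hôpital, or use the standard hierarchy e^(3|x|) ≫ |x^5| as x → -∞.
The indeterminate product → 0, so the limit = -3.

Final answer: -3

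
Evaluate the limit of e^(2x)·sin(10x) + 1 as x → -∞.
Evaluate the dominant behaviour as x → -∞; each term tends to a finite value or vanishes.
Limit = 1.

Final answer: 1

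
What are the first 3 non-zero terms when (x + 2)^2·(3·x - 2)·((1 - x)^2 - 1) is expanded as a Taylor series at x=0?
-16·x^3 - 16·x^2 + 16·x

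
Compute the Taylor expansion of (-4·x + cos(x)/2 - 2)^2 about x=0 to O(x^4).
2·x^3 + 67·x^2/4 + 12·x + 9/4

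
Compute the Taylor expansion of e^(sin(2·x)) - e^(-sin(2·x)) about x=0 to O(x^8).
128·x^7/45 - 64·x^5/15 + 4·x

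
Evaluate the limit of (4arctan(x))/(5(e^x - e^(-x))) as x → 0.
Both numerator and denominator → 0 as x → 0; this is a 0/0 indeterminate form.
Expand each to leading order near x = 0: numerator ~ 4·x, denominator ~ 10·x.
The limit of the ratio is 2/5.

Final answer: 2/5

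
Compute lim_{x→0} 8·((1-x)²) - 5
Direct substitution at x = 0 gives 3.

Final answer: 3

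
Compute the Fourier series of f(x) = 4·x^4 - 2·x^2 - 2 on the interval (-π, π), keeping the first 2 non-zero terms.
(200 - 32·π^2)·cos(x) - 2·π^2/3 - 2 + 4·π^4/5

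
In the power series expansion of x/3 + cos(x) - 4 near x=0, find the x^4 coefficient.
Expand to order 4: x/3 + cos(x) - 4 = x^4/24 - x^2/2 + x/3 - 3 + O(x^5).
The coefficient of x^4 is 1/24.

Final answer: 1/24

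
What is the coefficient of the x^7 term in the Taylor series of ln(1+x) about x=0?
Expand to order 7: ln(1+x) = x^7/7 - x^6/6 + x^5/5 - x^4/4 + x^3/3 - x^2/2 + x + O(x^8).
The coefficient of x^7 is 1/7.

Final answer: 1/7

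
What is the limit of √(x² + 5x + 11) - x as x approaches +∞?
As x → +∞: multiply by the conjugate to get (5x+11)/(√(x²+5x+11)+x); the denominator ~ 2x, so the limit is 5/2.
Limit = 5/2.

Final answer: 5/2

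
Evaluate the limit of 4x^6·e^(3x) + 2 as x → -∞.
The product is a 0·∞ indeterminate form at x → -∞.
Rewrite the product as 4x^6 / e^(-3x) (an ∞/∞ form) and apply L'Hôpital, or use the standard hierarchy e^(3|x|) ≫ |x^6| as x → -∞.
The indeterminate product → 0, so the limit = 2.

Final answer: 2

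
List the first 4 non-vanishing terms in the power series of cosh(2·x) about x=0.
4·x^6/45 + 2·x^4/3 + 2·x^2 + 1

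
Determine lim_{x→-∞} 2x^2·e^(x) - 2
The product is a 0·∞ indeterminate form at x → -∞.
Rewrite the product as 2x^2 / e^(-x) (an ∞/∞ form) and apply L'Hôpital, or use the standard hierarchy e^(|x|) ≫ |x^2| as x → -∞.
The indeterminate product → 0, so the limit = -2.

Final answer: -2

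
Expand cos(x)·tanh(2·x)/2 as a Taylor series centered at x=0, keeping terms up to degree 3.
-11·x^3/6 + x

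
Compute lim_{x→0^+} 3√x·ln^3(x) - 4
The product is a 0·∞ indeterminate form at x → 0⁺.
Rewrite the product as 3·ln^3(x) / x^(-1/2) and apply L'Hôpital, or use the standard hierarchy x^(-1/2) ≫ |ln x|^3 as x → 0⁺.
The indeterminate product → 0, so the limit = -4.

Final answer: -4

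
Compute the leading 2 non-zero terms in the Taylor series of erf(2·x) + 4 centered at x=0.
4·x/√(π) + 4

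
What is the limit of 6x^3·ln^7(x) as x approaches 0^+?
This is a 0·∞ indeterminate form at x → 0⁺.
Rewrite the product as 6·ln^7(x) / x^(-3) and apply L'Hôpital, or use the standard hierarchy x^(-3) ≫ |ln x|^7 as x → 0⁺.
The indeterminate product → 0, so the limit = 0.

Final answer: 0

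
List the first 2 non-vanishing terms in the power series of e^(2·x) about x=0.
2·x + 1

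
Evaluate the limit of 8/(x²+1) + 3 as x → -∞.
Evaluate the dominant behaviour as x → -∞; each term tends to a finite value or vanishes.
Limit = 3.

Final answer: 3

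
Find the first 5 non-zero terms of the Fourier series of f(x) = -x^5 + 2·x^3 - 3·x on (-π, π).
(-270 - 2·π^4 + 44·π^2)·sin(x) + (-7·π^2 + 27/2 + π^4)·sin(2·x) + (-2·π^4/3 - 314/81 + 76·π^2/27)·sin(3·x) + (-13·π^2/8 + 135/64 + π^4/2)·sin(4·x) + (-2·π^4/5 - 918/625 + 28·π^2/25)·sin(5·x)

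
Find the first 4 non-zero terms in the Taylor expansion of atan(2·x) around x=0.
-128·x^7/7 + 32·x^5/5 - 8·x^3/3 + 2·x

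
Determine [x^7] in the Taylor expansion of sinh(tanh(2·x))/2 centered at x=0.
Expand to order 7: sinh(tanh(2·x))/2 = 220·x^7/63 - 2·x^5/5 - 2·x^3/3 + x + O(x^8).
The coefficient of x^7 is 220/63.

Final answer: 220/63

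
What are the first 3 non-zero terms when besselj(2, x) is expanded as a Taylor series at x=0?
x^6/3072 - x^4/96 + x^2/8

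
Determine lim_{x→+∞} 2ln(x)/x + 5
The quotient is an ∞/∞ indeterminate form as x → +∞.
The polynomial denominator x dominates the logarithmic numerator (any positive power of x ≫ ln(x) as x → ∞), so the quotient → 0.
Adding the constant: 0 + 5 = 5. Limit = 5.

Final answer: 5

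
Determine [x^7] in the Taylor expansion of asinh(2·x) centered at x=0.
Expand to order 7: asinh(2·x) = -40·x^7/7 + 12·x^5/5 - 4·x^3/3 + 2·x + O(x^8).
The coefficient of x^7 is -40/7.

Final answer: -40/7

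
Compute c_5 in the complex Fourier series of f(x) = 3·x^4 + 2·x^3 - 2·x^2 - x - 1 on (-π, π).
Compute the real Fourier coefficients first: a_5 = 344/625 - 24·π^2/25, b_5 = -74/125 + 4·π^2/5.
Then c_5 = (a_5 − i·b_5)/2 = -12·π^2/25 + 172/625 - 2·i·π^2/5 + 37·i/125.

Final answer: -12·π^2/25 + 172/625 - 2·i·π^2/5 + 37·i/125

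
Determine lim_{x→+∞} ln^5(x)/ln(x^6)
This is an ∞/∞ indeterminate form as x → +∞.
Write ln(x^6) = 6·ln(x), reducing the quotient to ln^4(x)/6 → ∞.
Limit = ∞.

Final answer: ∞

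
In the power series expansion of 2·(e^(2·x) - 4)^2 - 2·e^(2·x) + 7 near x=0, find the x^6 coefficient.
Expand to order 6: 2·(e^(2·x) - 4)^2 - 2·e^(2·x) + 7 = 88·x^6/9 + 184·x^5/15 + 28·x^4/3 - 8·x^3/3 - 20·x^2 - 28·x + 23 + O(x^7).
The coefficient of x^6 is 88/9.

Final answer: 88/9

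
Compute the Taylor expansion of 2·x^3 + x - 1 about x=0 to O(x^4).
2·x^3 + x - 1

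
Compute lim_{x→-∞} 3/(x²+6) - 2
Evaluate the dominant behaviour as x → -∞; each term tends to a finite value or vanishes.
Limit = -2.

Final answer: -2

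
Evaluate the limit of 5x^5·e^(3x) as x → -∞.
This is a 0·∞ indeterminate form at x → -∞.
Rewrite the product as 5x^5 / e^(-3x) (an ∞/∞ form) and apply L'Hôpital, or use the standard hierarchy e^(3|x|) ≫ |x^5| as x → -∞.
The indeterminate product → 0, so the limit = 0.

Final answer: 0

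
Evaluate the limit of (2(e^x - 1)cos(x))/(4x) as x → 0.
Both numerator and denominator → 0 as x → 0; this is a 0/0 indeterminate form.
Expand each to leading order near x = 0: numerator ~ 2·x, denominator ~ 4·x.
The limit of the ratio is 1/2.

Final answer: 1/2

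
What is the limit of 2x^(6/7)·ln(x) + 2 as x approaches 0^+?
The product is a 0·∞ indeterminate form at x → 0⁺.
Rewrite the product as 2·ln(x) / x^(-6/7) and apply L'Hôpital, or use the standard hierarchy x^(-6/7) ≫ |ln x| as x → 0⁺.
The indeterminate product → 0, so the limit = 2.

Final answer: 2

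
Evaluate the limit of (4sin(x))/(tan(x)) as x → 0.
Both numerator and denominator → 0 as x → 0; this is a 0/0 indeterminate form.
Expand each to leading order near x = 0: numerator ~ 4·x, denominator ~ x.
The limit of the ratio is 4.

Final answer: 4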